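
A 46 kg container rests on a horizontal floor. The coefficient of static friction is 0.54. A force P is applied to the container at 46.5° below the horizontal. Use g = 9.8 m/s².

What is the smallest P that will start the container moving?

P ≈ 821 N

N = m g + P sin α (the push presses the container into the horizontal floor).
At impending slip, P cos α = μ_s N = μ_s (m g + P sin α).
Solving: P (cos α − μ_s sin α) = μ_s m g → P = 0.54×451/(cos 46.5° − 0.54 sin 46.5°) = 243/0.2967 = 821 N.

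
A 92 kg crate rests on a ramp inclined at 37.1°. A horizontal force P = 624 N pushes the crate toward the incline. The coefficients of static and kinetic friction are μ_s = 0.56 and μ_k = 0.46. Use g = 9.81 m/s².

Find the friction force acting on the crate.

The horizontal push has a component P sin θ into the surface, so N = m g cos θ + P sin θ = 719.8 + 376.4 = 1096 N.
Parallel to the incline: P cos θ − m g sin θ = 497.7 − 544.4 = -46.71 N; the friction needed to balance this is 46.71 N acting up the slope.
The limit of static friction is μ_s N = 613.9 N.
Since 46.71 N is within the 613.9 N limit, the crate stays put and friction is exactly 46.7 N.

f ≈ 46.7 N (up the incline)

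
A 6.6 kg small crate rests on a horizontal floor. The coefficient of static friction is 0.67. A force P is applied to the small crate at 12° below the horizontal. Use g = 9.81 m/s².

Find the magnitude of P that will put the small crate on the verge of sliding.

N = m g + P sin α (the push presses the small crate into the horizontal floor).
At impending slip, P cos α = μ_s N = μ_s (m g + P sin α).
Solving: P (cos α − μ_s sin α) = μ_s m g → P = 0.67×64.7/(cos 12° − 0.67 sin 12°) = 43.4/0.8388 = 51.7 N.

P ≈ 51.7 N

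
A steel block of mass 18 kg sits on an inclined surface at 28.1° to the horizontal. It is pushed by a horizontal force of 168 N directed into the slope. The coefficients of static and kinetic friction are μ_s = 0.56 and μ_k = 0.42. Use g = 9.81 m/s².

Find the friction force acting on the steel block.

Normal direction: N = m g cos θ + P sin θ = 234.9 N.
Parallel to the incline: P cos θ − m g sin θ = 148.2 − 83.17 = 65.03 N; the friction needed to balance this is 65.03 N acting down the slope.
Maximum static friction: μ_s N = 0.56 × 234.9 = 131.5 N.
|f_req| = 65.03 ≤ 131.5 N → the steel block is in equilibrium; friction equals the required value.

f ≈ 65 N (down the incline)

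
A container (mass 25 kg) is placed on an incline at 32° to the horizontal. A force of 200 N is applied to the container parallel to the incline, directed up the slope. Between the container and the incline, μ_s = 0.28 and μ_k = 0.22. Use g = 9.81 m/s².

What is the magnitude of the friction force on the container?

Perpendicular to the surface, N = m g cos θ = 25·9.81·cos 32° = 208 N.
For equilibrium along the incline the friction force must supply f = m g sin θ − P = 130 − 200 = -70.04 N (positive meaning up-slope).
The static-friction ceiling is μ_s N = 0.28 × 208 = 58.24 N.
|-70.04| exceeds 58.24 N, so the container slips up-slope; friction is kinetic, f = μ_k N = 0.22×208 = 45.8 N.

f ≈ 45.8 N (down the incline)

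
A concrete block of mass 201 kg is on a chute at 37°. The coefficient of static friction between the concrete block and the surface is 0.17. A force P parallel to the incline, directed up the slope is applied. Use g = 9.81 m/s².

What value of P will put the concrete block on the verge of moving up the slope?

P ≈ 1450 N

At impending motion up the slope, friction acts down-slope at its limit: f = μ_s N.
P is parallel to the surface, so N = m g cos θ = 1570 N.
Along the incline: P = m g sin θ + μ_s N = 1190 + 0.17×1570 = 1450 N.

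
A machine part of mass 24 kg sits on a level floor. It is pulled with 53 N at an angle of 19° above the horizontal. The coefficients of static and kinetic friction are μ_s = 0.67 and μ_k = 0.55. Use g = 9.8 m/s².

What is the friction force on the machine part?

f ≈ 50.1 N

The vertical component of P reduces the normal force: N = m g − P sin α = 235.2 − 17.26 = 217.9 N.
Horizontally, friction must balance P cos α = 50.11 N.
μ_s N = 0.67 × 217.9 = 146 N.
50.11 ≤ 146 N → static; friction equals the required 50.1 N.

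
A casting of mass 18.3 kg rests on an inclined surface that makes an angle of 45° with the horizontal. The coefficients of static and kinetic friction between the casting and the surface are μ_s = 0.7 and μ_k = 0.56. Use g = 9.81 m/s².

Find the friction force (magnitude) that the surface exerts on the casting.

f ≈ 71.1 N (up the incline)

The normal reaction is N = m g cos θ = 126.9 N.
Along the slope the weight component is m g sin θ = 126.9 N; friction must supply exactly this, acting up-slope.
Maximum static friction available: μ_s N = 0.7 × 126.9 = 88.86 N.
|126.9| exceeds 88.86 N, so the casting slips down-slope; friction is kinetic, f = μ_k N = 0.56×126.9 = 71.1 N.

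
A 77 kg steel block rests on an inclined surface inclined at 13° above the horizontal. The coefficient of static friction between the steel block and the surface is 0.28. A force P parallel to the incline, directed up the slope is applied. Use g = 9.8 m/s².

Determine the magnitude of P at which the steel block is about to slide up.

At impending motion up the slope, friction acts down-slope at its limit: f = μ_s N.
P is parallel to the surface, so N = m g cos θ = 735 N.
Along the incline: P = m g sin θ + μ_s N = 170 + 0.28×735 = 376 N.

P ≈ 376 N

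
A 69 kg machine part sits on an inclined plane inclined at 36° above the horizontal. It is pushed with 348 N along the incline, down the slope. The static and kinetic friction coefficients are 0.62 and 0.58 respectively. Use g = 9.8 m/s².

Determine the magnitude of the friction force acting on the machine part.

The normal reaction is N = m g cos θ = 547.1 N.
Parallel to the incline, ΣF = 0 gives f = m g sin θ + P = 397.5 + 348 = 745.5 N (up-slope positive).
The static-friction ceiling is μ_s N = 0.62 × 547.1 = 339.2 N.
|745.5| exceeds 339.2 N, so the machine part slips down-slope; friction is kinetic, f = μ_k N = 0.58×547.1 = 317 N.

f ≈ 317 N (up the incline)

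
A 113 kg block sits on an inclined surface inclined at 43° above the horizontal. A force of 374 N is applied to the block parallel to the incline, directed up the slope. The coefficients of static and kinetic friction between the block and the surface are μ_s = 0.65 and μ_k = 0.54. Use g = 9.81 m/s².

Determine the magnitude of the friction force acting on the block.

f ≈ 382 N (up the incline)

Normal force: N = m g cos θ = 113 × 9.81 × cos 43° = 810.7 N.
For equilibrium along the incline the friction force must supply f = m g sin θ − P = 756 − 374 = 382 N (positive meaning up-slope).
The static-friction ceiling is μ_s N = 0.65 × 810.7 = 527 N.
Since |382| ≤ 527 N, the block remains in static equilibrium and friction takes exactly the required value.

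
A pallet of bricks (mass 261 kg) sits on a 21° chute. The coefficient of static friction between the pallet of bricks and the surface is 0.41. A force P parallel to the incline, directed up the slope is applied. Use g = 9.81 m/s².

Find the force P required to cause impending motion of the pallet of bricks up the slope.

At impending motion up the slope, friction acts down-slope at its limit: f = μ_s N.
P is parallel to the surface, so N = m g cos θ = 2390 N.
Along the incline: P = m g sin θ + μ_s N = 918 + 0.41×2390 = 1900 N.

P ≈ 1900 N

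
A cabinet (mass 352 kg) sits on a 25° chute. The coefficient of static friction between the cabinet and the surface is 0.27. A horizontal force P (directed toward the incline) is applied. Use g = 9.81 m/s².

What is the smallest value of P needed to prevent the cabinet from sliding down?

The cabinet tends to slide down (tan θ > μ_s), so at the point of impending slip friction acts up-slope at its limit: f = μ_s N.
Perpendicular to the incline: N = m g cos θ + P sin θ.
Along the incline: P cos θ + μ_s N = m g sin θ, i.e. P cos θ + μ_s (m g cos θ + P sin θ) = m g sin θ.
Solving, P (cos θ + μ_s sin θ) = m g (sin θ − μ_s cos θ), so P = 3450×0.1779/1.02 = 602 N.

P_min ≈ 602 N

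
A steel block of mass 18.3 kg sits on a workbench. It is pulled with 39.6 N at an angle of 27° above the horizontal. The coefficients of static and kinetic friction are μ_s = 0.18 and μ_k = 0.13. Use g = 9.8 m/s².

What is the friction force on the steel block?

f ≈ 21 N

The vertical component of P reduces the normal force: N = m g − P sin α = 179.3 − 17.98 = 161.4 N.
Horizontally, friction must balance P cos α = 35.28 N.
The static-friction limit is μ_s N = 29.05 N.
35.28 > 29.05 N → the steel block slides; f = μ_k N = 0.13×161.4 = 21 N.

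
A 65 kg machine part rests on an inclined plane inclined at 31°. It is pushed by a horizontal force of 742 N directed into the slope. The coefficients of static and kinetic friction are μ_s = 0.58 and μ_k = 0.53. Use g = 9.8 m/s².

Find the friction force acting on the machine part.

f ≈ 308 N (down the incline)

Resolve perpendicular to the incline: N = m g cos θ + P sin θ = 65×9.8×cos 31° + 742×sin 31° = 928.2 N.
Along the incline, the net driving force (taking up-slope positive) is P cos θ − m g sin θ = 636 − 328.1 = 307.9 N, so equilibrium requires friction f = -307.9 N (down-slope).
Maximum static friction: μ_s N = 0.58 × 928.2 = 538.3 N.
Since 307.9 N is within the 538.3 N limit, the machine part stays put and friction is exactly 308 N.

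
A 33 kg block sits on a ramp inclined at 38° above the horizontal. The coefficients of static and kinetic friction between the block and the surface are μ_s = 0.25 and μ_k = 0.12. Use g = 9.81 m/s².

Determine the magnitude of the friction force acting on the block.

f ≈ 30.6 N (up the incline)

The normal reaction is N = m g cos θ = 255.1 N.
For equilibrium along the incline, friction must balance the weight component: f = m g sin θ = 199.3 N up the slope.
Maximum static friction available: μ_s N = 0.25 × 255.1 = 63.78 N.
|199.3| exceeds 63.78 N, so the block slips down-slope; friction is kinetic, f = μ_k N = 0.12×255.1 = 30.6 N.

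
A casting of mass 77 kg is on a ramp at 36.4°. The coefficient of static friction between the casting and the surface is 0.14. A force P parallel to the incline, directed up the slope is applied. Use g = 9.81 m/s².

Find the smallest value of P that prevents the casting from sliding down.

The casting tends to slide down (tan θ > μ_s), so at the point of impending slip friction acts up-slope at its limit: f = μ_s N.
P is parallel to the surface, so N = m g cos θ = 608 N.
Along the incline: P + μ_s N = m g sin θ, so P = 448 − 0.14×608 = 363 N.

P_min ≈ 363 N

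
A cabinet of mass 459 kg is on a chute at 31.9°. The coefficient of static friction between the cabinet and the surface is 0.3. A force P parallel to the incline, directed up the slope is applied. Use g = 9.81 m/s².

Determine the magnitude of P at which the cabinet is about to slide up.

At impending motion up the slope, friction acts down-slope at its limit: f = μ_s N.
P is parallel to the surface, so N = m g cos θ = 3820 N.
Along the incline: P = m g sin θ + μ_s N = 2380 + 0.3×3820 = 3530 N.

P ≈ 3530 N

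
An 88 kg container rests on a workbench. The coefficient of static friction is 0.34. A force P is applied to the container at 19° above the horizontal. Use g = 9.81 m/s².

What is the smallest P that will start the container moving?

N = m g − P sin α (the pull lifts the container).
At impending slip, P cos α = μ_s N = μ_s (m g − P sin α).
Solving: P (cos α + μ_s sin α) = μ_s m g → P = 0.34×863/(cos 19° + 0.34 sin 19°) = 294/1.056 = 278 N.

P ≈ 278 N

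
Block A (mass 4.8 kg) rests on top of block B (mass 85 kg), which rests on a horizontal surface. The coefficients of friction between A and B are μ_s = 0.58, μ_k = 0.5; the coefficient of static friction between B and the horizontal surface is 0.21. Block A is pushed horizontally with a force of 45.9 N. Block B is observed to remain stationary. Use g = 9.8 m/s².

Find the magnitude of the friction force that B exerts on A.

Normal force at the A–B interface: N₁ = m_A g = 47.04 N.
Maximum static friction on A from B: μ_s N₁ = 0.58×47.04 = 27.28 N.
P = 45.9 N exceeds that limit, so A slips over B and the interface friction becomes kinetic: f₁ = μ_k N₁ = 0.5×47.04 = 23.5 N.
By Newton's third law B feels 23.5 N forward from A. With B stationary, the floor's static friction on B balances it: f₂ = 23.5 N (well within μ_s(m_A+m_B)g = 184.8 N).

f ≈ 23.5 N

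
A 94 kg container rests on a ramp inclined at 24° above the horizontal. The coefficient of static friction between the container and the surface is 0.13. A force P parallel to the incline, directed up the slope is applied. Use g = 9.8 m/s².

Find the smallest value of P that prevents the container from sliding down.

The container tends to slide down (tan θ > μ_s), so at the point of impending slip friction acts up-slope at its limit: f = μ_s N.
P is parallel to the surface, so N = m g cos θ = 842 N.
Along the incline: P + μ_s N = m g sin θ, so P = 375 − 0.13×842 = 265 N.

P_min ≈ 265 N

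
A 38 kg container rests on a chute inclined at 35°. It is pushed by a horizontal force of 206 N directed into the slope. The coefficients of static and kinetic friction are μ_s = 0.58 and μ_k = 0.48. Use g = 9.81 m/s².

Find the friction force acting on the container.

f ≈ 45.1 N (up the incline)

Resolve perpendicular to the incline: N = m g cos θ + P sin θ = 38×9.81×cos 35° + 206×sin 35° = 423.5 N.
Along the incline, the net driving force (taking up-slope positive) is P cos θ − m g sin θ = 168.7 − 213.8 = -45.07 N, so equilibrium requires friction f = 45.07 N (up-slope).
Maximum static friction: μ_s N = 0.58 × 423.5 = 245.6 N.
|f_req| = 45.07 ≤ 245.6 N → the container is in equilibrium; friction equals the required value.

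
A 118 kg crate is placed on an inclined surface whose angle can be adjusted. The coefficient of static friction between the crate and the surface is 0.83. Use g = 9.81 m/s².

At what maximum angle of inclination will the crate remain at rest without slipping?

θ_max ≈ 39.7°

At the slip threshold, m g sin θ = μ_s · m g cos θ, so tan θ = μ_s.
θ_max = arctan(0.83) = 39.7°.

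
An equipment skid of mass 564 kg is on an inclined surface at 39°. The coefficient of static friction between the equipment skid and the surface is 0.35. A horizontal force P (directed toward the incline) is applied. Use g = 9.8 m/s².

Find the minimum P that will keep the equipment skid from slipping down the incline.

The equipment skid tends to slide down (tan θ > μ_s), so at the point of impending slip friction acts up-slope at its limit: f = μ_s N.
Perpendicular to the incline: N = m g cos θ + P sin θ.
Along the incline: P cos θ + μ_s N = m g sin θ, i.e. P cos θ + μ_s (m g cos θ + P sin θ) = m g sin θ.
Solving, P (cos θ + μ_s sin θ) = m g (sin θ − μ_s cos θ), so P = 5530×0.3573/0.9974 = 1980 N.

P_min ≈ 1980 N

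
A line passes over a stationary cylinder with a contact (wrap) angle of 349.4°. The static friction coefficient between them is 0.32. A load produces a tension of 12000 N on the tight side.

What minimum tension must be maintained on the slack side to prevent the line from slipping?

T_min ≈ 1700 N

Capstan equation at impending slip: T_tight/T_slack = e^{μβ}.
β = 349.4° = 6.098 rad; e^{μβ} = e^{0.32×6.098} = 7.039.
T_slack = T_tight / e^{μβ} = 12000 / 7.039 = 1700 N.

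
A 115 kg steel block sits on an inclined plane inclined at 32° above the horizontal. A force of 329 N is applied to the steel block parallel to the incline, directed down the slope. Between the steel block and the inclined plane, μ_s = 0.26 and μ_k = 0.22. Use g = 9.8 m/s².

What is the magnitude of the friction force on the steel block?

f ≈ 210 N (up the incline)

Perpendicular to the surface, N = m g cos θ = 115·9.8·cos 32° = 955.8 N.
For equilibrium along the incline the friction force must supply f = m g sin θ + P = 597.2 + 329 = 926.2 N (positive meaning up-slope).
Maximum static friction available: μ_s N = 0.26 × 955.8 = 248.5 N.
|926.2| exceeds 248.5 N, so the steel block slips down-slope; friction is kinetic, f = μ_k N = 0.22×955.8 = 210 N.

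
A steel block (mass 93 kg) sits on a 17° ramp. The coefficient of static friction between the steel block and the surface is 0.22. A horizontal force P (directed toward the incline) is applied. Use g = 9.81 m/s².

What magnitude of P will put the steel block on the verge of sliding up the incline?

P ≈ 514 N

At impending motion up the slope, friction acts down-slope at its limit: f = μ_s N.
Perpendicular to the incline: N = m g cos θ + P sin θ.
Along the incline: P cos θ = m g sin θ + μ_s N = m g sin θ + μ_s (m g cos θ + P sin θ).
Solving, P (cos θ − μ_s sin θ) = m g (sin θ + μ_s cos θ), so P = 93×9.81×(sin 17° + 0.22 cos 17°)/(cos 17° − 0.22 sin 17°) = 912×0.5028/0.892 = 514 N.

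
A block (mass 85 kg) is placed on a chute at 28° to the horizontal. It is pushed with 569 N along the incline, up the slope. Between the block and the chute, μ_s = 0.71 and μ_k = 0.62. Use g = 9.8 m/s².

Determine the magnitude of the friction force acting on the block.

Normal force: N = m g cos θ = 85 × 9.8 × cos 28° = 735.5 N.
Parallel to the incline, ΣF = 0 gives f = m g sin θ − P = 391.1 − 569 = -177.9 N (up-slope positive).
Maximum static friction available: μ_s N = 0.71 × 735.5 = 522.2 N.
Since |-177.9| ≤ 522.2 N, the block remains in static equilibrium and friction takes exactly the required value.

f ≈ 178 N (down the incline)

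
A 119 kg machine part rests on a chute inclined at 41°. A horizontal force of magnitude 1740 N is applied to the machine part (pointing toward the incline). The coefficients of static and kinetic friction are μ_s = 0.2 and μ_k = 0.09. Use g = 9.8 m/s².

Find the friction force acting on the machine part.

f ≈ 182 N (down the incline)

Normal direction: N = m g cos θ + P sin θ = 2022 N.
Along the incline, the net driving force (taking up-slope positive) is P cos θ − m g sin θ = 1313 − 765.1 = 548.1 N, so equilibrium requires friction f = -548.1 N (down-slope).
The limit of static friction is μ_s N = 404.3 N.
|f_req| = 548.1 > 404.3 N → the machine part slides up the incline; f = μ_k N = 0.09 × 2022 = 182 N.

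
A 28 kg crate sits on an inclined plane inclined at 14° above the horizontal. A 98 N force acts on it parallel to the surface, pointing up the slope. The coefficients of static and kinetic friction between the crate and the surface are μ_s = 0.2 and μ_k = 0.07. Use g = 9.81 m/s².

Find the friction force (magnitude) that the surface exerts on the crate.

f ≈ 31.5 N (down the incline)

Normal force: N = m g cos θ = 28 × 9.81 × cos 14° = 266.5 N.
The friction needed for equilibrium is m g sin θ − P = 66.45 − 98 = -31.55 N, measured positive up-slope.
Maximum static friction available: μ_s N = 0.2 × 266.5 = 53.3 N.
Since |-31.55| ≤ 53.3 N, the crate remains in static equilibrium and friction takes exactly the required value.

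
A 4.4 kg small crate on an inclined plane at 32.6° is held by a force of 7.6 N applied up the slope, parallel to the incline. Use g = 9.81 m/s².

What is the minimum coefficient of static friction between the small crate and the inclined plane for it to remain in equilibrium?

N = m g cos θ = 36.36 N.
Friction must make up the shortfall along the incline: f = m g sin θ − P = 23.26 − 7.6 = 15.66 N.
At the threshold f = μ_s N, so μ_s,min = 15.66/36.36 = 0.431.

μ_s,min ≈ 0.431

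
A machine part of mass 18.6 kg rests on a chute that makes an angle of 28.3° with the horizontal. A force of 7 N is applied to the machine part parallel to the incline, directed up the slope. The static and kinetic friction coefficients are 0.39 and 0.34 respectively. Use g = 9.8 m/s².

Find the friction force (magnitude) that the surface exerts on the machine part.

f ≈ 54.6 N (up the incline)

The normal reaction is N = m g cos θ = 160.5 N.
Parallel to the incline, ΣF = 0 gives f = m g sin θ − P = 86.42 − 7 = 79.42 N (up-slope positive).
Static friction can supply at most μ_s N = 62.59 N.
|79.42| exceeds 62.59 N, so the machine part slips down-slope; friction is kinetic, f = μ_k N = 0.34×160.5 = 54.6 N.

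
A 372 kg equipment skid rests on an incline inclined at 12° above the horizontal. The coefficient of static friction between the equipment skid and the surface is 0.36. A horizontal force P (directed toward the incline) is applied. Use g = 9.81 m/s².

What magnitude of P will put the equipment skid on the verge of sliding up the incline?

P ≈ 2260 N

At impending motion up the slope, friction acts down-slope at its limit: f = μ_s N.
Perpendicular to the incline: N = m g cos θ + P sin θ.
Along the incline: P cos θ = m g sin θ + μ_s N = m g sin θ + μ_s (m g cos θ + P sin θ).
Solving, P (cos θ − μ_s sin θ) = m g (sin θ + μ_s cos θ), so P = 372×9.81×(sin 12° + 0.36 cos 12°)/(cos 12° − 0.36 sin 12°) = 3650×0.56/0.9033 = 2260 N.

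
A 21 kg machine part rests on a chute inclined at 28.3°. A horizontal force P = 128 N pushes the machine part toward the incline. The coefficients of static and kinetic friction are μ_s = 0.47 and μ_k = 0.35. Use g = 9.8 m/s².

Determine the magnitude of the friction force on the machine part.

f ≈ 15.1 N (down the incline)

The horizontal push has a component P sin θ into the surface, so N = m g cos θ + P sin θ = 181.2 + 60.68 = 241.9 N.
Parallel to the incline: P cos θ − m g sin θ = 112.7 − 97.57 = 15.13 N; the friction needed to balance this is 15.13 N acting down the slope.
The limit of static friction is μ_s N = 113.7 N.
|f_req| = 15.13 ≤ 113.7 N → the machine part is in equilibrium; friction equals the required value.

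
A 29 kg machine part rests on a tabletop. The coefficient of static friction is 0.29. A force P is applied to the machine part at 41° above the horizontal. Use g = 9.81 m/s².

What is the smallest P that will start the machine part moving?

P ≈ 87.3 N

N = m g − P sin α (the pull lifts the machine part).
At impending slip, P cos α = μ_s N = μ_s (m g − P sin α).
Solving: P (cos α + μ_s sin α) = μ_s m g → P = 0.29×284/(cos 41° + 0.29 sin 41°) = 82.5/0.945 = 87.3 N.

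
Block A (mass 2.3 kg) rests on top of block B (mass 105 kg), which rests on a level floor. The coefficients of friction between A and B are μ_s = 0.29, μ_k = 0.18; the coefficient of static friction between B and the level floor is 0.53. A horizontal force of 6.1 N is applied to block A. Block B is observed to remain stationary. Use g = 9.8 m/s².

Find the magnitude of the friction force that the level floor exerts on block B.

Normal force at the A–B interface: N₁ = m_A g = 22.54 N.
So the A–B interface can sustain at most μ_s N₁ = 6.537 N of static friction.
P = 6.1 N is within that limit, so A and B move together (both at rest); the A–B friction is simply f₁ = P = 6.1 N.
By Newton's third law B feels 6.1 N forward from A. With B stationary, the floor's static friction on B balances it: f₂ = 6.1 N (well within μ_s(m_A+m_B)g = 557.3 N).

f ≈ 6.1 N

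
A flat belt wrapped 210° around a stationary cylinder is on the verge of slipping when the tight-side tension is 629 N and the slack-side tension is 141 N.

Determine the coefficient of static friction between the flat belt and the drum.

μ ≈ 0.408

T₂/T₁ = e^{μβ} → μ = ln(T₂/T₁)/β.
β = 210° = 3.665 rad.
μ = ln(629/141)/3.665 = ln(4.461)/3.665 = 0.408.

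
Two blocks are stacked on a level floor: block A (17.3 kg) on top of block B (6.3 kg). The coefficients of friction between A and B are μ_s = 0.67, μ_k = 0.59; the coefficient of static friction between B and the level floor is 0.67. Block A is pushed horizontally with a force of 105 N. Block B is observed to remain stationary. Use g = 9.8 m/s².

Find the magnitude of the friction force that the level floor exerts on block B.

f ≈ 105 N

Normal force at the A–B interface: N₁ = m_A g = 169.5 N.
Maximum static friction on A from B: μ_s N₁ = 0.67×169.5 = 113.6 N.
P = 105 N is within that limit, so A and B move together (both at rest); the A–B friction is simply f₁ = P = 105 N.
By Newton's third law B feels 105 N forward from A. With B stationary, the floor's static friction on B balances it: f₂ = 105 N (well within μ_s(m_A+m_B)g = 155 N).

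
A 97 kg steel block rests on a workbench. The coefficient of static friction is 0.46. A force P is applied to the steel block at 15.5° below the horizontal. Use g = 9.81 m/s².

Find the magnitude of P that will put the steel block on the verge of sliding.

N = m g + P sin α (the push presses the steel block into the workbench).
At impending slip, P cos α = μ_s N = μ_s (m g + P sin α).
Solving: P (cos α − μ_s sin α) = μ_s m g → P = 0.46×952/(cos 15.5° − 0.46 sin 15.5°) = 438/0.8407 = 521 N.

P ≈ 521 N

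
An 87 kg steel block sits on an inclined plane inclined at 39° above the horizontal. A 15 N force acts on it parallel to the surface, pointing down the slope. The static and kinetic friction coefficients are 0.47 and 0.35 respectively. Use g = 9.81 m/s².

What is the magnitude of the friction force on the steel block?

f ≈ 232 N (up the incline)

The normal reaction is N = m g cos θ = 663.3 N.
The friction needed for equilibrium is m g sin θ + P = 537.1 + 15 = 552.1 N, measured positive up-slope.
Static friction can supply at most μ_s N = 311.7 N.
Since |552.1| > 311.7 N, static friction cannot hold it; the steel block slides down the incline and kinetic friction applies: f = μ_k N = 0.35 × 663.3 = 232 N.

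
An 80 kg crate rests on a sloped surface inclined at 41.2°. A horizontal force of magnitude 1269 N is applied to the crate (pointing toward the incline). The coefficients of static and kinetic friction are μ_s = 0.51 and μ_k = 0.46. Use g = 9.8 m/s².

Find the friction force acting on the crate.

f ≈ 438 N (down the incline)

Resolve perpendicular to the incline: N = m g cos θ + P sin θ = 80×9.8×cos 41.2° + 1269×sin 41.2° = 1426 N.
Along the incline, the net driving force (taking up-slope positive) is P cos θ − m g sin θ = 954.8 − 516.4 = 438.4 N, so equilibrium requires friction f = -438.4 N (down-slope).
Maximum static friction: μ_s N = 0.51 × 1426 = 727.1 N.
|f_req| = 438.4 ≤ 727.1 N → the crate is in equilibrium; friction equals the required value.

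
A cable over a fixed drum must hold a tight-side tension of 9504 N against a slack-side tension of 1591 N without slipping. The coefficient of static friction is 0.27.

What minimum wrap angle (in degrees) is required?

T₂/T₁ = e^{μβ} → β = ln(T₂/T₁)/μ.
β = ln(9504/1591)/0.27 = 1.787/0.27 = 6.62 rad.
In degrees: β = 6.62 × 180/π = 379°.

β_min ≈ 379°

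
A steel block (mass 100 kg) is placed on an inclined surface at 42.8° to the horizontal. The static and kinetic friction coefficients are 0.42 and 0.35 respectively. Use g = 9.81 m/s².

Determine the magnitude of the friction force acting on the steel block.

The normal reaction is N = m g cos θ = 719.8 N.
Along the slope the weight component is m g sin θ = 666.5 N; friction must supply exactly this, acting up-slope.
The static-friction ceiling is μ_s N = 0.42 × 719.8 = 302.3 N.
|666.5| exceeds 302.3 N, so the steel block slips down-slope; friction is kinetic, f = μ_k N = 0.35×719.8 = 252 N.

f ≈ 252 N (up the incline)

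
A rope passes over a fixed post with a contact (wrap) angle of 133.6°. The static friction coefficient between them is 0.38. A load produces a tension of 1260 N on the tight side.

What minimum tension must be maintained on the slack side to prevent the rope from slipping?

T_min ≈ 519 N

Capstan equation at impending slip: T_tight/T_slack = e^{μβ}.
β = 133.6° = 2.332 rad; e^{μβ} = e^{0.38×2.332} = 2.426.
T_slack = T_tight / e^{μβ} = 1260 / 2.426 = 519 N.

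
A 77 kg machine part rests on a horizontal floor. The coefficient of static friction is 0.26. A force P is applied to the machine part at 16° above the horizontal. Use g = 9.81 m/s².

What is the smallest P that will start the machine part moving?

N = m g − P sin α (the pull lifts the machine part).
At impending slip, P cos α = μ_s N = μ_s (m g − P sin α).
Solving: P (cos α + μ_s sin α) = μ_s m g → P = 0.26×755/(cos 16° + 0.26 sin 16°) = 196/1.033 = 190 N.

P ≈ 190 N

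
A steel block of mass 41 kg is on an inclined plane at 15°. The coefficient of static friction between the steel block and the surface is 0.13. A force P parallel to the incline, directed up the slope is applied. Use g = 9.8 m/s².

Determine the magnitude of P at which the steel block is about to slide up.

P ≈ 154 N

At impending motion up the slope, friction acts down-slope at its limit: f = μ_s N.
P is parallel to the surface, so N = m g cos θ = 388 N.
Along the incline: P = m g sin θ + μ_s N = 104 + 0.13×388 = 154 N.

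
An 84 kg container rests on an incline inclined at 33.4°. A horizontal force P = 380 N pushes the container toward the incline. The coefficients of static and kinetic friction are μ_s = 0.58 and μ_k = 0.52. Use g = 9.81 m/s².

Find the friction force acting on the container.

Normal direction: N = m g cos θ + P sin θ = 897.1 N.
Parallel to the incline: P cos θ − m g sin θ = 317.2 − 453.6 = -136.4 N; the friction needed to balance this is 136.4 N acting up the slope.
The limit of static friction is μ_s N = 520.3 N.
|f_req| = 136.4 ≤ 520.3 N → the container is in equilibrium; friction equals the required value.

f ≈ 136 N (up the incline)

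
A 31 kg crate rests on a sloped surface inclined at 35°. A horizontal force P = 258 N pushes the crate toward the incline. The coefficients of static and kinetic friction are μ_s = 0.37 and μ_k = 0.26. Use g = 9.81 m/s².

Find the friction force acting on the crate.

f ≈ 36.9 N (down the incline)

Normal direction: N = m g cos θ + P sin θ = 397.1 N.
Parallel to the incline: P cos θ − m g sin θ = 211.3 − 174.4 = 36.91 N; the friction needed to balance this is 36.91 N acting down the slope.
The limit of static friction is μ_s N = 146.9 N.
Since 36.91 N is within the 146.9 N limit, the crate stays put and friction is exactly 36.9 N.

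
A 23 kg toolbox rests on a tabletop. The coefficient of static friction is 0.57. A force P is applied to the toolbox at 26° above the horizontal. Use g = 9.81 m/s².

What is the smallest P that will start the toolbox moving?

P ≈ 112 N

N = m g − P sin α (the pull lifts the toolbox).
At impending slip, P cos α = μ_s N = μ_s (m g − P sin α).
Solving: P (cos α + μ_s sin α) = μ_s m g → P = 0.57×226/(cos 26° + 0.57 sin 26°) = 129/1.149 = 112 N.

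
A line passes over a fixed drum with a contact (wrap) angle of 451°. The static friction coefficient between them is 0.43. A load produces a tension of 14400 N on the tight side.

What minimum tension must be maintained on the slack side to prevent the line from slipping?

Capstan equation at impending slip: T_tight/T_slack = e^{μβ}.
β = 451° = 7.871 rad; e^{μβ} = e^{0.43×7.871} = 29.51.
T_slack = T_tight / e^{μβ} = 14400 / 29.51 = 488 N.

T_min ≈ 488 N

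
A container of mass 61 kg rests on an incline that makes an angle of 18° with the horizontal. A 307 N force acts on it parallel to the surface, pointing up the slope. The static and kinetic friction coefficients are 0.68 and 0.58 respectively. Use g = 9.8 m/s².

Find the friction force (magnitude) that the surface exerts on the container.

Perpendicular to the surface, N = m g cos θ = 61·9.8·cos 18° = 568.5 N.
The friction needed for equilibrium is m g sin θ − P = 184.7 − 307 = -122.3 N, measured positive up-slope.
Maximum static friction available: μ_s N = 0.68 × 568.5 = 386.6 N.
Since |-122.3| ≤ 386.6 N, the container remains in static equilibrium and friction takes exactly the required value.

f ≈ 122 N (down the incline)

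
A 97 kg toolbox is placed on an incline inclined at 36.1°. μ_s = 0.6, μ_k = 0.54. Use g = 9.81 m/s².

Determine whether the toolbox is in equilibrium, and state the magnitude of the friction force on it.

f ≈ 415 N

N = m g cos θ = 769 N.
Down-slope weight component: m g sin θ = 561 N.
μ_s N = 461 N.
561 > 461 N, so it slides; kinetic friction f = μ_k N = 0.54×769 = 415 N.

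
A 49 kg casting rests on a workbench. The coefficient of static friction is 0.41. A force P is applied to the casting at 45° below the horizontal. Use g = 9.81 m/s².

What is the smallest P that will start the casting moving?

N = m g + P sin α (the push presses the casting into the workbench).
At impending slip, P cos α = μ_s N = μ_s (m g + P sin α).
Solving: P (cos α − μ_s sin α) = μ_s m g → P = 0.41×481/(cos 45° − 0.41 sin 45°) = 197/0.4172 = 472 N.

P ≈ 472 N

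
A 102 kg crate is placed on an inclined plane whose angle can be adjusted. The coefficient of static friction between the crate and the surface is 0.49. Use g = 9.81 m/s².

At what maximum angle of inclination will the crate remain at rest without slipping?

At the slip threshold, m g sin θ = μ_s · m g cos θ, so tan θ = μ_s.
θ_max = arctan(0.49) = 26.1°.

θ_max ≈ 26.1°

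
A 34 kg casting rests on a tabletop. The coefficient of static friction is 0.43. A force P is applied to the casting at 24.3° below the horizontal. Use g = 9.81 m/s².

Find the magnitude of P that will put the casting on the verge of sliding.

N = m g + P sin α (the push presses the casting into the tabletop).
At impending slip, P cos α = μ_s N = μ_s (m g + P sin α).
Solving: P (cos α − μ_s sin α) = μ_s m g → P = 0.43×334/(cos 24.3° − 0.43 sin 24.3°) = 143/0.7345 = 195 N.

P ≈ 195 N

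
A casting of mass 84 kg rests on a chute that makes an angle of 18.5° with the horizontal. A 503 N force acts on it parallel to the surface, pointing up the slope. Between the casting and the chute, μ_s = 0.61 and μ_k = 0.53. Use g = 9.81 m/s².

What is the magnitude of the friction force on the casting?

Perpendicular to the surface, N = m g cos θ = 84·9.81·cos 18.5° = 781.5 N.
The friction needed for equilibrium is m g sin θ − P = 261.5 − 503 = -241.5 N, measured positive up-slope.
Maximum static friction available: μ_s N = 0.61 × 781.5 = 476.7 N.
Since |-241.5| ≤ 476.7 N, static friction is sufficient; f equals the required value, not μ_s N.

f ≈ 242 N (down the incline)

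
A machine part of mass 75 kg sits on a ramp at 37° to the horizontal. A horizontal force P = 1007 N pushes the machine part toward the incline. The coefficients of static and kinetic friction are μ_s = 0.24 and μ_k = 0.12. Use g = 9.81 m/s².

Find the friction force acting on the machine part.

f ≈ 143 N (down the incline)

Resolve perpendicular to the incline: N = m g cos θ + P sin θ = 75×9.81×cos 37° + 1007×sin 37° = 1194 N.
Along the incline, the net driving force (taking up-slope positive) is P cos θ − m g sin θ = 804.2 − 442.8 = 361.4 N, so equilibrium requires friction f = -361.4 N (down-slope).
Maximum static friction: μ_s N = 0.24 × 1194 = 286.5 N.
|f_req| = 361.4 > 286.5 N → the machine part slides up the incline; f = μ_k N = 0.12 × 1194 = 143 N.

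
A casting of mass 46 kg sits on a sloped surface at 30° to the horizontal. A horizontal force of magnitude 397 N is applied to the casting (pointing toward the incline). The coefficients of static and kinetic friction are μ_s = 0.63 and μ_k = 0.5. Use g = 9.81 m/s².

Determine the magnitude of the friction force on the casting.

Resolve perpendicular to the incline: N = m g cos θ + P sin θ = 46×9.81×cos 30° + 397×sin 30° = 589.3 N.
Along the incline, the net driving force (taking up-slope positive) is P cos θ − m g sin θ = 343.8 − 225.6 = 118.2 N, so equilibrium requires friction f = -118.2 N (down-slope).
Maximum static friction: μ_s N = 0.63 × 589.3 = 371.3 N.
|f_req| = 118.2 ≤ 371.3 N → the casting is in equilibrium; friction equals the required value.

f ≈ 118 N (down the incline)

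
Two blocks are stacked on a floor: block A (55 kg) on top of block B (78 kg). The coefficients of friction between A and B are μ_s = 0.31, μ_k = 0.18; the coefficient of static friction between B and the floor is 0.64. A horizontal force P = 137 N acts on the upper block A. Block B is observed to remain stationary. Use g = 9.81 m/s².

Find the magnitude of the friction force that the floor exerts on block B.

f ≈ 137 N

Between the blocks, N₁ = m_A g = 539.6 N.
Maximum static friction on A from B: μ_s N₁ = 0.31×539.6 = 167.3 N.
P = 137 N is within that limit, so A and B move together (both at rest); the A–B friction is simply f₁ = P = 137 N.
By Newton's third law B feels 137 N forward from A. With B stationary, the floor's static friction on B balances it: f₂ = 137 N (well within μ_s(m_A+m_B)g = 835 N).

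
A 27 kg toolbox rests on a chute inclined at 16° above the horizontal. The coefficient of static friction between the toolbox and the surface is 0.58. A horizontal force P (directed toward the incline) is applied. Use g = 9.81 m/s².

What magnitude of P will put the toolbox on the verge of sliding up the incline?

At impending motion up the slope, friction acts down-slope at its limit: f = μ_s N.
Perpendicular to the incline: N = m g cos θ + P sin θ.
Along the incline: P cos θ = m g sin θ + μ_s N = m g sin θ + μ_s (m g cos θ + P sin θ).
Solving, P (cos θ − μ_s sin θ) = m g (sin θ + μ_s cos θ), so P = 27×9.81×(sin 16° + 0.58 cos 16°)/(cos 16° − 0.58 sin 16°) = 265×0.8332/0.8014 = 275 N.

P ≈ 275 N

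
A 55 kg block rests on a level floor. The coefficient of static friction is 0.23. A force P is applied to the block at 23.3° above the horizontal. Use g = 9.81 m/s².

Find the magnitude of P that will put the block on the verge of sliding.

N = m g − P sin α (the pull lifts the block).
At impending slip, P cos α = μ_s N = μ_s (m g − P sin α).
Solving: P (cos α + μ_s sin α) = μ_s m g → P = 0.23×540/(cos 23.3° + 0.23 sin 23.3°) = 124/1.009 = 123 N.

P ≈ 123 N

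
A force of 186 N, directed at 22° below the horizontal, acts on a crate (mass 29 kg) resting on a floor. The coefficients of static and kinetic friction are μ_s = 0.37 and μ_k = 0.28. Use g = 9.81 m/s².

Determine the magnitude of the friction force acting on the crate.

f ≈ 99.2 N

The vertical component of P adds to the normal force: N = m g + P sin α = 284.5 + 69.68 = 354.2 N.
Horizontally, friction must balance P cos α = 172.5 N.
The static-friction limit is μ_s N = 131 N.
The required friction exceeds μ_s N, so the crate moves and f = μ_k N = 99.2 N.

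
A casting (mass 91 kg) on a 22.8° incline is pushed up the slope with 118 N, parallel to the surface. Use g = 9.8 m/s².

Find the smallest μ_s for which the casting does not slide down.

μ_s,min ≈ 0.277

N = m g cos θ = 822.1 N.
Friction must make up the shortfall along the incline: f = m g sin θ − P = 345.6 − 118 = 227.6 N.
At the threshold f = μ_s N, so μ_s,min = 227.6/822.1 = 0.277.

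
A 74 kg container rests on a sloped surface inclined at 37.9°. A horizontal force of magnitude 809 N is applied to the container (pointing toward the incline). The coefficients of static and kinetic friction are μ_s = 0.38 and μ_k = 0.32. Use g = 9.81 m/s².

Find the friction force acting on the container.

f ≈ 192 N (down the incline)

Resolve perpendicular to the incline: N = m g cos θ + P sin θ = 74×9.81×cos 37.9° + 809×sin 37.9° = 1070 N.
Parallel to the incline: P cos θ − m g sin θ = 638.4 − 445.9 = 192.4 N; the friction needed to balance this is 192.4 N acting down the slope.
Maximum static friction: μ_s N = 0.38 × 1070 = 406.5 N.
Since 192.4 N is within the 406.5 N limit, the container stays put and friction is exactly 192 N.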